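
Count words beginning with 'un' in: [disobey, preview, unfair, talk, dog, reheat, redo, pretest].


Checking each word for prefix 'un':
  'disobey' -> no (count: 0)
  'preview' -> no (count: 0)
  'unfair' -> YES, starts with 'un' (count: 1)
  'talk' -> no (count: 1)
  'dog' -> no (count: 1)
  'reheat' -> no (count: 1)
  'redo' -> no (count: 1)
  'pretest' -> no (count: 1)
Total with prefix 'un': 1

1


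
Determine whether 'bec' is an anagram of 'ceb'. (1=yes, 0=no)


Sort characters of 'bec': 'bce'
Sort characters of 'ceb': 'bce'
Sorted forms match -> they ARE anagrams
Result: 1

1


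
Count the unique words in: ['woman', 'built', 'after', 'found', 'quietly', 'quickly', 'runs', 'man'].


Listing all tokens and tracking unique types:
  Token 1: 'woman' -> NEW (unique so far: 1)
  Token 2: 'built' -> NEW (unique so far: 2)
  Token 3: 'after' -> NEW (unique so far: 3)
  Token 4: 'found' -> NEW (unique so far: 4)
  Token 5: 'quietly' -> NEW (unique so far: 5)
  Token 6: 'quickly' -> NEW (unique so far: 6)
  Token 7: 'runs' -> NEW (unique so far: 7)
  Token 8: 'man' -> NEW (unique so far: 8)
Unique types: ('after', 'built', 'found', 'man', 'quickly', 'quietly', 'runs', 'woman')
Vocabulary size: 8

8


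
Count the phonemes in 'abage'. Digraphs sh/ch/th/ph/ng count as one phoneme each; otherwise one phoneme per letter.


Parsing 'abage' greedily, digraphs first:
  'a' -> vowel phoneme (phonemes so far: 1)
  'b' -> consonant phoneme (phonemes so far: 2)
  'a' -> vowel phoneme (phonemes so far: 3)
  'g' -> consonant phoneme (phonemes so far: 4)
  'e' -> vowel phoneme (phonemes so far: 5)
Total phonemes: 5

5


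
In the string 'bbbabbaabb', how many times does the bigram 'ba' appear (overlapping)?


Scanning 'bbbabbaabb' for bigram 'ba':
  Position 0: 'bb' -> no
  Position 1: 'bb' -> no
  Position 2: 'ba' -> MATCH
  Position 3: 'ab' -> no
  Position 4: 'bb' -> no
  Position 5: 'ba' -> MATCH
  Position 6: 'aa' -> no
  Position 7: 'ab' -> no
  Position 8: 'bb' -> no
Total matches: 2

2


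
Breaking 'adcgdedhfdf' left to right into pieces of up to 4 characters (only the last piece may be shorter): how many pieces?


'adcgdedhfdf' has 11 characters.
Chunking with max size 4:
  Chunk 1: 'adcg' (positions 0-3)
  Chunk 2: 'dedh' (positions 4-7)
  Chunk 3: 'fdf' (positions 8-10)
Total chunks: ceil(11 / 4) = 3

3


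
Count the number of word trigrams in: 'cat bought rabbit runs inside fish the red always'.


Word trigrams from [9] words:
  Trigram 1: (cat bought rabbit)
  Trigram 2: (bought rabbit runs)
  Trigram 3: (rabbit runs inside)
  Trigram 4: (runs inside fish)
  Trigram 5: (inside fish the)
  Trigram 6: (fish the red)
  Trigram 7: (the red always)
Total word trigrams: 9 - 2 = 7

7


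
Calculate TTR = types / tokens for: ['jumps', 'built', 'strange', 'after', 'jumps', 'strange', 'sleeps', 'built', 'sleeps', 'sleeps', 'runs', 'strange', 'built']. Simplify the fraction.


Tokens: 13
Unique types: ('after', 'built', 'jumps', 'runs', 'sleeps', 'strange') = 6
TTR = 6/13
Already in lowest terms.

6/13


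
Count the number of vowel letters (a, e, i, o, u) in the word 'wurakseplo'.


Scanning each character of 'wurakseplo':
  Position 1: 'w' -> consonant (running count: 0)
  Position 2: 'u' -> vowel (running count: 1)
  Position 3: 'r' -> consonant (running count: 1)
  Position 4: 'a' -> vowel (running count: 2)
  Position 5: 'k' -> consonant (running count: 2)
  Position 6: 's' -> consonant (running count: 2)
  Position 7: 'e' -> vowel (running count: 3)
  Position 8: 'p' -> consonant (running count: 3)
  Position 9: 'l' -> consonant (running count: 3)
  Position 10: 'o' -> vowel (running count: 4)
Total vowels: 4

4


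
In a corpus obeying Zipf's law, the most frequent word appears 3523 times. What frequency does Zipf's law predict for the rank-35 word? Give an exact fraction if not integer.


Zipf's law: freq(rank) = f1 / rank
f1 = 3523, rank = 35
freq = 3523 / 35
GCD(3523, 35) = 1
Simplified: 3523/35

3523/35


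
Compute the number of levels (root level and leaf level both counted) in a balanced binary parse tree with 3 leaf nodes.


In a balanced binary tree with n leaves the deepest leaf is ceil(log2(n)) edges below the root,
so counting node levels inclusive of root and leaves gives ceil(log2(n)) + 1 levels.
log2(3) = 1.5850
ceil(1.5850) = 2
levels = 2 + 1 = 3

3


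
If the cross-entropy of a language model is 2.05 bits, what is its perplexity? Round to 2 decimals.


Perplexity formula: PP = 2^H
H = 2.05
PP = 2^2.05
Decompose: 2^2.05 = 2^2 * 2^0.05
2^2 = 4, 2^0.05 ~ 1.0352649
PP ~ 4 * 1.0352649 = 4.1410596
Rounded to 2 decimals: 4.14

4.14


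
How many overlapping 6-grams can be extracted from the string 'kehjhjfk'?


String 'kehjhjfk' has length L = 8.
Number of overlapping n-grams = L - n + 1
Substituting: 8 - 6 + 1 = 3

3


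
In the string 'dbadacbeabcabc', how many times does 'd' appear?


Scanning 'dbadacbeabcabc' for 'd':
  Position 0: 'd' -> MATCH (count: 1)
  Position 3: 'd' -> MATCH (count: 2)
Total occurrences of 'd': 2

2


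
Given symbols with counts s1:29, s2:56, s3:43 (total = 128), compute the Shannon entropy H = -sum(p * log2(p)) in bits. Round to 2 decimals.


Computing entropy H = -sum(p_i * log2(p_i)):
  s1: p = 29/128 = 0.2266, -p*log2(p) = 0.4853
  s2: p = 56/128 = 0.4375, -p*log2(p) = 0.5218
  s3: p = 43/128 = 0.3359, -p*log2(p) = 0.5287
H = sum of terms = 1.5358
Rounded to 2 decimals: 1.54

1.54


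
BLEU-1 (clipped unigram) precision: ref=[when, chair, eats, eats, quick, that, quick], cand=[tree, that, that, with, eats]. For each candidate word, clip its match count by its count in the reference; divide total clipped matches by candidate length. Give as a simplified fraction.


Reference word counts: {'chair': 1, 'eats': 2, 'quick': 2, 'that': 1, 'when': 1}
Checking each candidate word (with clipping):
  'tree' -> not in reference -> no match (matches: 0)
  'that' -> in reference (ref count 1, used 1/1) -> match (matches: 1)
  'that' -> ref count 1 already used up (1/1) -> clipped, no match (matches: 1)
  'with' -> not in reference -> no match (matches: 1)
  'eats' -> in reference (ref count 2, used 1/2) -> match (matches: 2)
Clipped matches: 2, Candidate length: 5
Precision = 2/5

2/5


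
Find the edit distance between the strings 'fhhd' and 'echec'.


Building DP table for s1='fhhd' (len 4) and s2='echec' (len 5):
       e  c  h  e  c
    0  1  2  3  4  5
  f 1  1  2  3  4  5
  h 2  2  2  2  3  4
  h 3  3  3  2  3  4
  d 4  4  4  3  3  4
Edit distance = dp[4][5] = 4

4


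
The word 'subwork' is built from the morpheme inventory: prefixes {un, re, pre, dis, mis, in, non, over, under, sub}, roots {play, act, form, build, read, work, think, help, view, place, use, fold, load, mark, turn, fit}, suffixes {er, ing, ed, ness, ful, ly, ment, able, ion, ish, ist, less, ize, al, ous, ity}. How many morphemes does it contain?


Segmenting 'subwork' against the inventory:
  'sub' -> prefix (morpheme 1)
  'work' -> root (morpheme 2)
Total morphemes: 2

2


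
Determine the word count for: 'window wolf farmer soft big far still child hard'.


Counting words by splitting on spaces:
  Word 1: 'window'
  Word 2: 'wolf'
  Word 3: 'farmer'
  Word 4: 'soft'
  Word 5: 'big'
  Word 6: 'far'
  Word 7: 'still'
  Word 8: 'child'
  Word 9: 'hard'
Total words: 9

9


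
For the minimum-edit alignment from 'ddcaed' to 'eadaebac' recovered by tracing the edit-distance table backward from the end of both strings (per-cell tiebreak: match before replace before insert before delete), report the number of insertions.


Edit distance = 6. Backtracking from cell (6, 8) with preference match > replace > insert > delete,
then listing the resulting alignment 'ddcaed' -> 'eadaebac' left to right:
  Step 1: replace d->e
  Step 2: replace d->a
  Step 3: replace c->d
  Step 4: keep 'a'
  Step 5: keep 'e'
  Step 6: insert 'b' [insertion #1]
  Step 7: insert 'a' [insertion #2]
  Step 8: replace d->c
Total insertions: 2

2


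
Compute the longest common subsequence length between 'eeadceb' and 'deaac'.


DP table for LCS of 'eeadceb' and 'deaac':
       d  e  a  a  c
    0  0  0  0  0  0
  e 0  0  1  1  1  1
  e 0  0  1  1  1  1
  a 0  0  1  2  2  2
  d 0  1  1  2  2  2
  c 0  1  1  2  2  3
  e 0  1  2  2  2  3
  b 0  1  2  2  2  3
LCS: 'eac'
LCS length = 3

3


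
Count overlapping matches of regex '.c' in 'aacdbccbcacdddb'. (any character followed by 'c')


Pattern: .c means any character followed by 'c'.
Scanning 'aacdbccbcacdddb' position-by-position:
  Pos 0: window 'aa' -> no
  Pos 1: window 'ac' -> MATCH
  Pos 2: window 'cd' -> no
  Pos 3: window 'db' -> no
  Pos 4: window 'bc' -> MATCH
  Pos 5: window 'cc' -> MATCH
  Pos 6: window 'cb' -> no
  Pos 7: window 'bc' -> MATCH
  Pos 8: window 'ca' -> no
  Pos 9: window 'ac' -> MATCH
  Pos 10: window 'cd' -> no
  Pos 11: window 'dd' -> no
  Pos 12: window 'dd' -> no
  Pos 13: window 'db' -> no
  Pos 14: window 'b' -> no
Total matches: 5

5


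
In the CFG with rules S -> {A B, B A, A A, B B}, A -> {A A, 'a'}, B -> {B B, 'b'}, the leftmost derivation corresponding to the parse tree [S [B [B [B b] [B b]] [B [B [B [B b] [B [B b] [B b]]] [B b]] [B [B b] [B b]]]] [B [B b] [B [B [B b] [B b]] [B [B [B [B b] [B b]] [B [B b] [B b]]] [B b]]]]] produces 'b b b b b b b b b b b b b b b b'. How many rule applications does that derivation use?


Every bracketed nonterminal node [X ...] in the tree is produced by exactly one rule application.
Reading the tree off as a leftmost derivation:
  Step 1: S  =>  B B   (applied S -> B B)
  Step 2: B B  =>  B B B   (applied B -> B B)
  Step 3: B B B  =>  B B B B   (applied B -> B B)
  Step 4: B B B B  =>  b B B B   (applied B -> b)
  Step 5: b B B B  =>  b b B B   (applied B -> b)
  Step 6: b b B B  =>  b b B B B   (applied B -> B B)
  Step 7: b b B B B  =>  b b B B B B   (applied B -> B B)
  Step 8: b b B B B B  =>  b b B B B B B   (applied B -> B B)
  Step 9: b b B B B B B  =>  b b b B B B B   (applied B -> b)
  Step 10: b b b B B B B  =>  b b b B B B B B   (applied B -> B B)
  Step 11: b b b B B B B B  =>  b b b b B B B B   (applied B -> b)
  Step 12: b b b b B B B B  =>  b b b b b B B B   (applied B -> b)
  Step 13: b b b b b B B B  =>  b b b b b b B B   (applied B -> b)
  Step 14: b b b b b b B B  =>  b b b b b b B B B   (applied B -> B B)
  Step 15: b b b b b b B B B  =>  b b b b b b b B B   (applied B -> b)
  Step 16: b b b b b b b B B  =>  b b b b b b b b B   (applied B -> b)
  Step 17: b b b b b b b b B  =>  b b b b b b b b B B   (applied B -> B B)
  Step 18: b b b b b b b b B B  =>  b b b b b b b b b B   (applied B -> b)
  Step 19: b b b b b b b b b B  =>  b b b b b b b b b B B   (applied B -> B B)
  Step 20: b b b b b b b b b B B  =>  b b b b b b b b b B B B   (applied B -> B B)
  Step 21: b b b b b b b b b B B B  =>  b b b b b b b b b b B B   (applied B -> b)
  Step 22: b b b b b b b b b b B B  =>  b b b b b b b b b b b B   (applied B -> b)
  Step 23: b b b b b b b b b b b B  =>  b b b b b b b b b b b B B   (applied B -> B B)
  Step 24: b b b b b b b b b b b B B  =>  b b b b b b b b b b b B B B   (applied B -> B B)
  Step 25: b b b b b b b b b b b B B B  =>  b b b b b b b b b b b B B B B   (applied B -> B B)
  Step 26: b b b b b b b b b b b B B B B  =>  b b b b b b b b b b b b B B B   (applied B -> b)
  Step 27: b b b b b b b b b b b b B B B  =>  b b b b b b b b b b b b b B B   (applied B -> b)
  Step 28: b b b b b b b b b b b b b B B  =>  b b b b b b b b b b b b b B B B   (applied B -> B B)
  Step 29: b b b b b b b b b b b b b B B B  =>  b b b b b b b b b b b b b b B B   (applied B -> b)
  Step 30: b b b b b b b b b b b b b b B B  =>  b b b b b b b b b b b b b b b B   (applied B -> b)
  Step 31: b b b b b b b b b b b b b b b B  =>  b b b b b b b b b b b b b b b b   (applied B -> b)
Final yield: b b b b b b b b b b b b b b b b
Total rewrite steps: 31

31


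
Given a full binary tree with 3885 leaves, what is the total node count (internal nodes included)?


Leaf nodes (terminals): 3885
Internal nodes = n - 1 = 3885 - 1 = 3884
Total = leaves + internal = 3885 + 3884 = 7769

7769


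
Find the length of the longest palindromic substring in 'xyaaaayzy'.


Scanning 'xyaaaayzy' for palindromic substrings.
Substring at positions 1-6: 'yaaaay'.
Check: reverse('yaaaay') = 'yaaaay' -> palindrome confirmed.
Neighbouring characters ('x' / 'z') break symmetry, so it cannot extend further.
No longer palindromic substring exists; longest length = 6

6


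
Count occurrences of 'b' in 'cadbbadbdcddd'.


Scanning 'cadbbadbdcddd' for 'b':
  Position 3: 'b' -> MATCH (count: 1)
  Position 4: 'b' -> MATCH (count: 2)
  Position 7: 'b' -> MATCH (count: 3)
Total occurrences of 'b': 3

3


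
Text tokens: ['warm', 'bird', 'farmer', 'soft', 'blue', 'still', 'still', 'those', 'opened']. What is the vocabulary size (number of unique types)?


Listing all tokens and tracking unique types:
  Token 1: 'warm' -> NEW (unique so far: 1)
  Token 2: 'bird' -> NEW (unique so far: 2)
  Token 3: 'farmer' -> NEW (unique so far: 3)
  Token 4: 'soft' -> NEW (unique so far: 4)
  Token 5: 'blue' -> NEW (unique so far: 5)
  Token 6: 'still' -> NEW (unique so far: 6)
  Token 7: 'still' -> duplicate (unique so far: 6)
  Token 8: 'those' -> NEW (unique so far: 7)
  Token 9: 'opened' -> NEW (unique so far: 8)
Unique types: ('bird', 'blue', 'farmer', 'opened', 'soft', 'still', 'those', 'warm')
Vocabulary size: 8

8


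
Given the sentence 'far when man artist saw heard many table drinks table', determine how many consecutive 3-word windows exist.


Word trigrams from [10] words:
  Trigram 1: (far when man)
  Trigram 2: (when man artist)
  Trigram 3: (man artist saw)
  Trigram 4: (artist saw heard)
  Trigram 5: (saw heard many)
  Trigram 6: (heard many table)
  Trigram 7: (many table drinks)
  Trigram 8: (table drinks table)
Total word trigrams: 10 - 2 = 8

8


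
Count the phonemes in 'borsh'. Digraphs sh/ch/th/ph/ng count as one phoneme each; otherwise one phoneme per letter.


Parsing 'borsh' greedily, digraphs first:
  'b' -> consonant phoneme (phonemes so far: 1)
  'o' -> vowel phoneme (phonemes so far: 2)
  'r' -> consonant phoneme (phonemes so far: 3)
  'sh' -> digraph (1 consonant phoneme) (phonemes so far: 4)
Total phonemes: 4

4


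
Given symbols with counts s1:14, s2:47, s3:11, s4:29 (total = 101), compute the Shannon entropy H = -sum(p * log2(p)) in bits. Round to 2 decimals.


Computing entropy H = -sum(p_i * log2(p_i)):
  s1: p = 14/101 = 0.1386, -p*log2(p) = 0.3952
  s2: p = 47/101 = 0.4653, -p*log2(p) = 0.5136
  s3: p = 11/101 = 0.1089, -p*log2(p) = 0.3484
  s4: p = 29/101 = 0.2871, -p*log2(p) = 0.5169
H = sum of terms = 1.7741
Rounded to 2 decimals: 1.77

1.77


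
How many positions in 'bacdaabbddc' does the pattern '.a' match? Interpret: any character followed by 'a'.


Pattern: .a means any character followed by 'a'.
Scanning 'bacdaabbddc' position-by-position:
  Pos 0: window 'ba' -> MATCH
  Pos 1: window 'ac' -> no
  Pos 2: window 'cd' -> no
  Pos 3: window 'da' -> MATCH
  Pos 4: window 'aa' -> MATCH
  Pos 5: window 'ab' -> no
  Pos 6: window 'bb' -> no
  Pos 7: window 'bd' -> no
  Pos 8: window 'dd' -> no
  Pos 9: window 'dc' -> no
  Pos 10: window 'c' -> no
Total matches: 3

3


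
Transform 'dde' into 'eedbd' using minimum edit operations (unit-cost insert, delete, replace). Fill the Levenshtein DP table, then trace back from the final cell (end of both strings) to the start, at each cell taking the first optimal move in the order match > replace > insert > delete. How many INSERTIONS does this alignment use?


Edit distance = 4. Backtracking from cell (3, 5) with preference match > replace > insert > delete,
then listing the resulting alignment 'dde' -> 'eedbd' left to right:
  Step 1: insert 'e' [insertion #1]
  Step 2: insert 'e' [insertion #2]
  Step 3: keep 'd'
  Step 4: replace d->b
  Step 5: replace e->d
Total insertions: 2

2


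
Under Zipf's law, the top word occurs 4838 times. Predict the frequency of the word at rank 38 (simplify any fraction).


Zipf's law: freq(rank) = f1 / rank
f1 = 4838, rank = 38
freq = 4838 / 38
GCD(4838, 38) = 2
Simplified: 2419/19

2419/19


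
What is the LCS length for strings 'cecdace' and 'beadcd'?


DP table for LCS of 'cecdace' and 'beadcd':
       b  e  a  d  c  d
    0  0  0  0  0  0  0
  c 0  0  0  0  0  1  1
  e 0  0  1  1  1  1  1
  c 0  0  1  1  1  2  2
  d 0  0  1  1  2  2  3
  a 0  0  1  2  2  2  3
  c 0  0  1  2  2  3  3
  e 0  0  1  2  2  3  3
LCS: 'ecd'
LCS length = 3

3


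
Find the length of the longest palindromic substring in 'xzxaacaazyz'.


Scanning 'xzxaacaazyz' for palindromic substrings.
Substring at positions 3-7: 'aacaa'.
Check: reverse('aacaa') = 'aacaa' -> palindrome confirmed.
Neighbouring characters ('x' / 'z') break symmetry, so it cannot extend further.
No longer palindromic substring exists; longest length = 5

5


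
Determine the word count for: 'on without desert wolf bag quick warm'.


Counting words by splitting on spaces:
  Word 1: 'on'
  Word 2: 'without'
  Word 3: 'desert'
  Word 4: 'wolf'
  Word 5: 'bag'
  Word 6: 'quick'
  Word 7: 'warm'
Total words: 7

7


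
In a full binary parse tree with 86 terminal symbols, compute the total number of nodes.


Leaf nodes (terminals): 86
Internal nodes = n - 1 = 86 - 1 = 85
Total = leaves + internal = 86 + 85 = 171

171


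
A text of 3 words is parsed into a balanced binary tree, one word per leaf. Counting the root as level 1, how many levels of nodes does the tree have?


In a balanced binary tree with n leaves the deepest leaf is ceil(log2(n)) edges below the root,
so counting node levels inclusive of root and leaves gives ceil(log2(n)) + 1 levels.
log2(3) = 1.5850
ceil(1.5850) = 2
levels = 2 + 1 = 3

3


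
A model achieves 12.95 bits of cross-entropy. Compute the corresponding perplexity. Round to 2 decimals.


Perplexity formula: PP = 2^H
H = 12.95
PP = 2^12.95
Decompose: 2^12.95 = 2^12 * 2^0.95
2^12 = 4096, 2^0.95 ~ 1.9318727
PP ~ 4096 * 1.9318727 = 7912.9505792
Rounded to 2 decimals: 7912.95

7912.95


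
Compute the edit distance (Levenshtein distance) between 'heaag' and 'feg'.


Building DP table for s1='heaag' (len 5) and s2='feg' (len 3):
       f  e  g
    0  1  2  3
  h 1  1  2  3
  e 2  2  1  2
  a 3  3  2  2
  a 4  4  3  3
  g 5  5  4  3
Edit distance = dp[5][3] = 3

3


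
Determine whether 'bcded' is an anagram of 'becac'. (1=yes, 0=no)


Sort characters of 'bcded': 'bcdde'
Sort characters of 'becac': 'abcce'
Sorted forms differ -> they are NOT anagrams
Result: 0

0


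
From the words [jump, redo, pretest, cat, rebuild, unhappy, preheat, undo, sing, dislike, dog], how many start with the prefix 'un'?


Checking each word for prefix 'un':
  'jump' -> no (count: 0)
  'redo' -> no (count: 0)
  'pretest' -> no (count: 0)
  'cat' -> no (count: 0)
  'rebuild' -> no (count: 0)
  'unhappy' -> YES, starts with 'un' (count: 1)
  'preheat' -> no (count: 1)
  'undo' -> YES, starts with 'un' (count: 2)
  'sing' -> no (count: 2)
  'dislike' -> no (count: 2)
  'dog' -> no (count: 2)
Total with prefix 'un': 2

2


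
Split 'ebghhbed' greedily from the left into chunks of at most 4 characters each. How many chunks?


'ebghhbed' has 8 characters.
Chunking with max size 4:
  Chunk 1: 'ebgh' (positions 0-3)
  Chunk 2: 'hbed' (positions 4-7)
Total chunks: ceil(8 / 4) = 2

2


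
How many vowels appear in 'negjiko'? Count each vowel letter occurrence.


Scanning each character of 'negjiko':
  Position 1: 'n' -> consonant (running count: 0)
  Position 2: 'e' -> vowel (running count: 1)
  Position 3: 'g' -> consonant (running count: 1)
  Position 4: 'j' -> consonant (running count: 1)
  Position 5: 'i' -> vowel (running count: 2)
  Position 6: 'k' -> consonant (running count: 2)
  Position 7: 'o' -> vowel (running count: 3)
Total vowels: 3

3


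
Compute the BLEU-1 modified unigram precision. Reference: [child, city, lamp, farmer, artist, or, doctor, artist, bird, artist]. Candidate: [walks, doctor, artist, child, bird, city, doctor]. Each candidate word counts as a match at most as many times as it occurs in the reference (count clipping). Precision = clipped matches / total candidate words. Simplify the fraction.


Reference word counts: {'artist': 3, 'bird': 1, 'child': 1, 'city': 1, 'doctor': 1, 'farmer': 1, 'lamp': 1, 'or': 1}
Checking each candidate word (with clipping):
  'walks' -> not in reference -> no match (matches: 0)
  'doctor' -> in reference (ref count 1, used 1/1) -> match (matches: 1)
  'artist' -> in reference (ref count 3, used 1/3) -> match (matches: 2)
  'child' -> in reference (ref count 1, used 1/1) -> match (matches: 3)
  'bird' -> in reference (ref count 1, used 1/1) -> match (matches: 4)
  'city' -> in reference (ref count 1, used 1/1) -> match (matches: 5)
  'doctor' -> ref count 1 already used up (1/1) -> clipped, no match (matches: 5)
Clipped matches: 5, Candidate length: 7
Precision = 5/7

5/7


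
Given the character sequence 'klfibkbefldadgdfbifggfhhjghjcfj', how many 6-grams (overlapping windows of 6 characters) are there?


String 'klfibkbefldadgdfbifggfhhjghjcfj' has length L = 31.
Number of overlapping n-grams = L - n + 1
Substituting: 31 - 6 + 1 = 26

26


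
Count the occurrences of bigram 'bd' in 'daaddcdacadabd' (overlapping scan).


Scanning 'daaddcdacadabd' for bigram 'bd':
  Position 0: 'da' -> no
  Position 1: 'aa' -> no
  Position 2: 'ad' -> no
  Position 3: 'dd' -> no
  Position 4: 'dc' -> no
  Position 5: 'cd' -> no
  Position 6: 'da' -> no
  Position 7: 'ac' -> no
  Position 8: 'ca' -> no
  Position 9: 'ad' -> no
  Position 10: 'da' -> no
  Position 11: 'ab' -> no
  Position 12: 'bd' -> MATCH
Total matches: 1

1


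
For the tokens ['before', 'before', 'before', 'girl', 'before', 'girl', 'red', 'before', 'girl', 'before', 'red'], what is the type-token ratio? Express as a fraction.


Tokens: 11
Unique types: ('before', 'girl', 'red') = 3
TTR = 3/11
Already in lowest terms.

3/11


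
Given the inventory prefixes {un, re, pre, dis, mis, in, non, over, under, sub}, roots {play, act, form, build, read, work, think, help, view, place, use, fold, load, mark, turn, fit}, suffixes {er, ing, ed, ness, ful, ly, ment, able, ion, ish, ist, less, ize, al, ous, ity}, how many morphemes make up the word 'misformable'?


Segmenting 'misformable' against the inventory:
  'mis' -> prefix (morpheme 1)
  'form' -> root (morpheme 2)
  'able' -> suffix (morpheme 3)
Total morphemes: 3

3


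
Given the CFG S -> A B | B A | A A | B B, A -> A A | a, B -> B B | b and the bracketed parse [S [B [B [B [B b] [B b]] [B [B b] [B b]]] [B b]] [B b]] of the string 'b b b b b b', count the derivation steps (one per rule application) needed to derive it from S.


Every bracketed nonterminal node [X ...] in the tree is produced by exactly one rule application.
Reading the tree off as a leftmost derivation:
  Step 1: S  =>  B B   (applied S -> B B)
  Step 2: B B  =>  B B B   (applied B -> B B)
  Step 3: B B B  =>  B B B B   (applied B -> B B)
  Step 4: B B B B  =>  B B B B B   (applied B -> B B)
  Step 5: B B B B B  =>  b B B B B   (applied B -> b)
  Step 6: b B B B B  =>  b b B B B   (applied B -> b)
  Step 7: b b B B B  =>  b b B B B B   (applied B -> B B)
  Step 8: b b B B B B  =>  b b b B B B   (applied B -> b)
  Step 9: b b b B B B  =>  b b b b B B   (applied B -> b)
  Step 10: b b b b B B  =>  b b b b b B   (applied B -> b)
  Step 11: b b b b b B  =>  b b b b b b   (applied B -> b)
Final yield: b b b b b b
Total rewrite steps: 11

11


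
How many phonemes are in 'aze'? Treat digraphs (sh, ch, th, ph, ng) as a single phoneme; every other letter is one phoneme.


Parsing 'aze' greedily, digraphs first:
  'a' -> vowel phoneme (phonemes so far: 1)
  'z' -> consonant phoneme (phonemes so far: 2)
  'e' -> vowel phoneme (phonemes so far: 3)
Total phonemes: 3

3


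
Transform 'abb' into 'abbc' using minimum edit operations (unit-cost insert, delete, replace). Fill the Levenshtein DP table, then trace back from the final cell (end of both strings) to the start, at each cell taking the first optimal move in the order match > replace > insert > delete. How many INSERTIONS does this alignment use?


Edit distance = 1. Backtracking from cell (3, 4) with preference match > replace > insert > delete,
then listing the resulting alignment 'abb' -> 'abbc' left to right:
  Step 1: keep 'a'
  Step 2: keep 'b'
  Step 3: keep 'b'
  Step 4: insert 'c' [insertion #1]
Total insertions: 1

1


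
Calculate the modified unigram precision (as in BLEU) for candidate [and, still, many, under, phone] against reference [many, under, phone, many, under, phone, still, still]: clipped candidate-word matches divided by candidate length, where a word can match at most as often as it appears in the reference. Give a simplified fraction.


Reference word counts: {'many': 2, 'phone': 2, 'still': 2, 'under': 2}
Checking each candidate word (with clipping):
  'and' -> not in reference -> no match (matches: 0)
  'still' -> in reference (ref count 2, used 1/2) -> match (matches: 1)
  'many' -> in reference (ref count 2, used 1/2) -> match (matches: 2)
  'under' -> in reference (ref count 2, used 1/2) -> match (matches: 3)
  'phone' -> in reference (ref count 2, used 1/2) -> match (matches: 4)
Clipped matches: 4, Candidate length: 5
Precision = 4/5

4/5


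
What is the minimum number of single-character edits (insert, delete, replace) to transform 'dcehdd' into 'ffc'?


Building DP table for s1='dcehdd' (len 6) and s2='ffc' (len 3):
       f  f  c
    0  1  2  3
  d 1  1  2  3
  c 2  2  2  2
  e 3  3  3  3
  h 4  4  4  4
  d 5  5  5  5
  d 6  6  6  6
Edit distance = dp[6][3] = 6

6


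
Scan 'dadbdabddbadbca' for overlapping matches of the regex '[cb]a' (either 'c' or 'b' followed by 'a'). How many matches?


Pattern: [cb]a means either 'c' or 'b' followed by 'a'.
Scanning 'dadbdabddbadbca' position-by-position:
  Pos 0: window 'da' -> no
  Pos 1: window 'ad' -> no
  Pos 2: window 'db' -> no
  Pos 3: window 'bd' -> no
  Pos 4: window 'da' -> no
  Pos 5: window 'ab' -> no
  Pos 6: window 'bd' -> no
  Pos 7: window 'dd' -> no
  Pos 8: window 'db' -> no
  Pos 9: window 'ba' -> MATCH
  Pos 10: window 'ad' -> no
  Pos 11: window 'db' -> no
  Pos 12: window 'bc' -> no
  Pos 13: window 'ca' -> MATCH
  Pos 14: window 'a' -> no
Total matches: 2

2


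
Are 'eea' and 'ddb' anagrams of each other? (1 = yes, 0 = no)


Sort characters of 'eea': 'aee'
Sort characters of 'ddb': 'bdd'
Sorted forms differ -> they are NOT anagrams
Result: 0

0


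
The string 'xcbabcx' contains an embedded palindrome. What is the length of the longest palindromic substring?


Scanning 'xcbabcx' for palindromic substrings.
Substring at positions 0-6: 'xcbabcx'.
Check: reverse('xcbabcx') = 'xcbabcx' -> palindrome confirmed.
No longer palindromic substring exists; longest length = 7

7


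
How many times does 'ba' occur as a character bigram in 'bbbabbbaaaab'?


Scanning 'bbbabbbaaaab' for bigram 'ba':
  Position 0: 'bb' -> no
  Position 1: 'bb' -> no
  Position 2: 'ba' -> MATCH
  Position 3: 'ab' -> no
  Position 4: 'bb' -> no
  Position 5: 'bb' -> no
  Position 6: 'ba' -> MATCH
  Position 7: 'aa' -> no
  Position 8: 'aa' -> no
  Position 9: 'aa' -> no
  Position 10: 'ab' -> no
Total matches: 2

2


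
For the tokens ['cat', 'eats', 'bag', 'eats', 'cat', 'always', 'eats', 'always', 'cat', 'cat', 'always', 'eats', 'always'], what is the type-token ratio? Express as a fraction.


Tokens: 13
Unique types: ('always', 'bag', 'cat', 'eats') = 4
TTR = 4/13
Already in lowest terms.

4/13


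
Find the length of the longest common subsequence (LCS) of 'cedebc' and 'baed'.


DP table for LCS of 'cedebc' and 'baed':
       b  a  e  d
    0  0  0  0  0
  c 0  0  0  0  0
  e 0  0  0  1  1
  d 0  0  0  1  2
  e 0  0  0  1  2
  b 0  1  1  1  2
  c 0  1  1  1  2
LCS: 'ed'
LCS length = 2

2


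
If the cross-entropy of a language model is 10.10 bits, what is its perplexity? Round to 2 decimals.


Perplexity formula: PP = 2^H
H = 10.10
PP = 2^10.10
Decompose: 2^10.10 = 2^10 * 2^0.10
2^10 = 1024, 2^0.10 ~ 1.0717735
PP ~ 1024 * 1.0717735 = 1097.4960640
Rounded to 2 decimals: 1097.50

1097.50


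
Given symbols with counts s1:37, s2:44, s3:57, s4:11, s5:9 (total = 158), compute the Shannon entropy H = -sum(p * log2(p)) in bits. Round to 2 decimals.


Computing entropy H = -sum(p_i * log2(p_i)):
  s1: p = 37/158 = 0.2342, -p*log2(p) = 0.4904
  s2: p = 44/158 = 0.2785, -p*log2(p) = 0.5136
  s3: p = 57/158 = 0.3608, -p*log2(p) = 0.5306
  s4: p = 11/158 = 0.0696, -p*log2(p) = 0.2676
  s5: p = 9/158 = 0.0570, -p*log2(p) = 0.2355
H = sum of terms = 2.0377
Rounded to 2 decimals: 2.04

2.04


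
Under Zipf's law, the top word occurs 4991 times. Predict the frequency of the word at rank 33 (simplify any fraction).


Zipf's law: freq(rank) = f1 / rank
f1 = 4991, rank = 33
freq = 4991 / 33
GCD(4991, 33) = 1
Simplified: 4991/33

4991/33


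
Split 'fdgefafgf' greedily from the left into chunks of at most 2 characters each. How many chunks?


'fdgefafgf' has 9 characters.
Chunking with max size 2:
  Chunk 1: 'fd' (positions 0-1)
  Chunk 2: 'ge' (positions 2-3)
  Chunk 3: 'fa' (positions 4-5)
  Chunk 4: 'fg' (positions 6-7)
  Chunk 5: 'f' (positions 8-8)
Total chunks: ceil(9 / 2) = 5

5


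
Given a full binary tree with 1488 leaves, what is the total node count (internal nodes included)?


Leaf nodes (terminals): 1488
Internal nodes = n - 1 = 1488 - 1 = 1487
Total = leaves + internal = 1488 + 1487 = 2975

2975


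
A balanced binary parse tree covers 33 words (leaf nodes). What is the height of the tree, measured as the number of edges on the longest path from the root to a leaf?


In a balanced binary tree with n leaves the deepest leaf is ceil(log2(n)) edges below the root.
log2(33) = 5.0444
ceil(5.0444) = 6
height (edges) = 6

6


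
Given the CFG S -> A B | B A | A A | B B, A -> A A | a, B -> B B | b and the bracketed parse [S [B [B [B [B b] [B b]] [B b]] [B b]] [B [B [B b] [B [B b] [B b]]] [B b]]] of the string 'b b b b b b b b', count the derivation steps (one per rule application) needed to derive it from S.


Every bracketed nonterminal node [X ...] in the tree is produced by exactly one rule application.
Reading the tree off as a leftmost derivation:
  Step 1: S  =>  B B   (applied S -> B B)
  Step 2: B B  =>  B B B   (applied B -> B B)
  Step 3: B B B  =>  B B B B   (applied B -> B B)
  Step 4: B B B B  =>  B B B B B   (applied B -> B B)
  Step 5: B B B B B  =>  b B B B B   (applied B -> b)
  Step 6: b B B B B  =>  b b B B B   (applied B -> b)
  Step 7: b b B B B  =>  b b b B B   (applied B -> b)
  Step 8: b b b B B  =>  b b b b B   (applied B -> b)
  Step 9: b b b b B  =>  b b b b B B   (applied B -> B B)
  Step 10: b b b b B B  =>  b b b b B B B   (applied B -> B B)
  Step 11: b b b b B B B  =>  b b b b b B B   (applied B -> b)
  Step 12: b b b b b B B  =>  b b b b b B B B   (applied B -> B B)
  Step 13: b b b b b B B B  =>  b b b b b b B B   (applied B -> b)
  Step 14: b b b b b b B B  =>  b b b b b b b B   (applied B -> b)
  Step 15: b b b b b b b B  =>  b b b b b b b b   (applied B -> b)
Final yield: b b b b b b b b
Total rewrite steps: 15

15


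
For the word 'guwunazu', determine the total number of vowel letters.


Scanning each character of 'guwunazu':
  Position 1: 'g' -> consonant (running count: 0)
  Position 2: 'u' -> vowel (running count: 1)
  Position 3: 'w' -> consonant (running count: 1)
  Position 4: 'u' -> vowel (running count: 2)
  Position 5: 'n' -> consonant (running count: 2)
  Position 6: 'a' -> vowel (running count: 3)
  Position 7: 'z' -> consonant (running count: 3)
  Position 8: 'u' -> vowel (running count: 4)
Total vowels: 4

4


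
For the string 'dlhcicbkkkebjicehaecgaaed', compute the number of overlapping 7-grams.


String 'dlhcicbkkkebjicehaecgaaed' has length L = 25.
Number of overlapping n-grams = L - n + 1
Substituting: 25 - 7 + 1 = 19

19


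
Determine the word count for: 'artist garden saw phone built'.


Counting words by splitting on spaces:
  Word 1: 'artist'
  Word 2: 'garden'
  Word 3: 'saw'
  Word 4: 'phone'
  Word 5: 'built'
Total words: 5

5


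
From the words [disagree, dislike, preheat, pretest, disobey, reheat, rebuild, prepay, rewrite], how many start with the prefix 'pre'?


Checking each word for prefix 'pre':
  'disagree' -> no (count: 0)
  'dislike' -> no (count: 0)
  'preheat' -> YES, starts with 'pre' (count: 1)
  'pretest' -> YES, starts with 'pre' (count: 2)
  'disobey' -> no (count: 2)
  'reheat' -> no (count: 2)
  'rebuild' -> no (count: 2)
  'prepay' -> YES, starts with 'pre' (count: 3)
  'rewrite' -> no (count: 3)
Total with prefix 'pre': 3

3


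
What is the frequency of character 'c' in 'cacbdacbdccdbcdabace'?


Scanning 'cacbdacbdccdbcdabace' for 'c':
  Position 0: 'c' -> MATCH (count: 1)
  Position 2: 'c' -> MATCH (count: 2)
  Position 6: 'c' -> MATCH (count: 3)
  Position 9: 'c' -> MATCH (count: 4)
  Position 10: 'c' -> MATCH (count: 5)
  Position 13: 'c' -> MATCH (count: 6)
  Position 18: 'c' -> MATCH (count: 7)
Total occurrences of 'c': 7

7


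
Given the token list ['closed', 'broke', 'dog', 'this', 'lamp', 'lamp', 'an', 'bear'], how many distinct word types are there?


Listing all tokens and tracking unique types:
  Token 1: 'closed' -> NEW (unique so far: 1)
  Token 2: 'broke' -> NEW (unique so far: 2)
  Token 3: 'dog' -> NEW (unique so far: 3)
  Token 4: 'this' -> NEW (unique so far: 4)
  Token 5: 'lamp' -> NEW (unique so far: 5)
  Token 6: 'lamp' -> duplicate (unique so far: 5)
  Token 7: 'an' -> NEW (unique so far: 6)
  Token 8: 'bear' -> NEW (unique so far: 7)
Unique types: ('an', 'bear', 'broke', 'closed', 'dog', 'lamp', 'this')
Vocabulary size: 7

7


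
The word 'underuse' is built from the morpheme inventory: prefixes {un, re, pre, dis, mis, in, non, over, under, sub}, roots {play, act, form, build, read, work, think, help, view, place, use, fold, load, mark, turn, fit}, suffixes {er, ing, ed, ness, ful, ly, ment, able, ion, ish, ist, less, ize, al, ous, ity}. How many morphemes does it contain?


Segmenting 'underuse' against the inventory:
  'under' -> prefix (morpheme 1)
  'use' -> root (morpheme 2)
Total morphemes: 2

2


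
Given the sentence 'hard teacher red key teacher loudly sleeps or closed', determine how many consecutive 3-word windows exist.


Word trigrams from [9] words:
  Trigram 1: (hard teacher red)
  Trigram 2: (teacher red key)
  Trigram 3: (red key teacher)
  Trigram 4: (key teacher loudly)
  Trigram 5: (teacher loudly sleeps)
  Trigram 6: (loudly sleeps or)
  Trigram 7: (sleeps or closed)
Total word trigrams: 9 - 2 = 7

7


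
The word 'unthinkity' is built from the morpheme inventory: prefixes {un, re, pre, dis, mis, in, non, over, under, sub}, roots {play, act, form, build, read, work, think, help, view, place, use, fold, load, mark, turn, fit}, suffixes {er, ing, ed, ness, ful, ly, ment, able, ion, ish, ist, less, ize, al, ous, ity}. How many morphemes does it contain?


Segmenting 'unthinkity' against the inventory:
  'un' -> prefix (morpheme 1)
  'think' -> root (morpheme 2)
  'ity' -> suffix (morpheme 3)
Total morphemes: 3

3


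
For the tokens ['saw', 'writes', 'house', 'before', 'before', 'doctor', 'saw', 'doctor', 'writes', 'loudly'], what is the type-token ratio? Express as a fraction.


Tokens: 10
Unique types: ('before', 'doctor', 'house', 'loudly', 'saw', 'writes') = 6
TTR = 6/10
Simplify: divide both by 2 -> 3/5
TTR = 3/5

3/5


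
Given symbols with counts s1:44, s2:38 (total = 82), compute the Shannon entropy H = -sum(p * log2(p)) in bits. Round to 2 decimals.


Computing entropy H = -sum(p_i * log2(p_i)):
  s1: p = 44/82 = 0.5366, -p*log2(p) = 0.4819
  s2: p = 38/82 = 0.4634, -p*log2(p) = 0.5142
H = sum of terms = 0.9961
Rounded to 2 decimals: 1.00

1.00


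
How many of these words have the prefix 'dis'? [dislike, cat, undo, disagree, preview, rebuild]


Checking each word for prefix 'dis':
  'dislike' -> YES, starts with 'dis' (count: 1)
  'cat' -> no (count: 1)
  'undo' -> no (count: 1)
  'disagree' -> YES, starts with 'dis' (count: 2)
  'preview' -> no (count: 2)
  'rebuild' -> no (count: 2)
Total with prefix 'dis': 2

2


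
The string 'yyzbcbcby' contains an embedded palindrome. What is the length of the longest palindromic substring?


Scanning 'yyzbcbcby' for palindromic substrings.
Substring at positions 3-7: 'bcbcb'.
Check: reverse('bcbcb') = 'bcbcb' -> palindrome confirmed.
Neighbouring characters ('z' / 'y') break symmetry, so it cannot extend further.
No longer palindromic substring exists; longest length = 5

5


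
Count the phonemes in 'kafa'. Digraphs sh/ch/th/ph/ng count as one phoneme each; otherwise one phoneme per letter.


Parsing 'kafa' greedily, digraphs first:
  'k' -> consonant phoneme (phonemes so far: 1)
  'a' -> vowel phoneme (phonemes so far: 2)
  'f' -> consonant phoneme (phonemes so far: 3)
  'a' -> vowel phoneme (phonemes so far: 4)
Total phonemes: 4

4


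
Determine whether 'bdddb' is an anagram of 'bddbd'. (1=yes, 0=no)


Sort characters of 'bdddb': 'bbddd'
Sort characters of 'bddbd': 'bbddd'
Sorted forms match -> they ARE anagrams
Result: 1

1


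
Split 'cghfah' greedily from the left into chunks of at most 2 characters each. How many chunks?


'cghfah' has 6 characters.
Chunking with max size 2:
  Chunk 1: 'cg' (positions 0-1)
  Chunk 2: 'hf' (positions 2-3)
  Chunk 3: 'ah' (positions 4-5)
Total chunks: ceil(6 / 2) = 3

3


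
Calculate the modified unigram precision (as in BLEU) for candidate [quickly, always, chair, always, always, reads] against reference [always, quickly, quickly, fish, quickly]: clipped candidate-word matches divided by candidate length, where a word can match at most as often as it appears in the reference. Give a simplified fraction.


Reference word counts: {'always': 1, 'fish': 1, 'quickly': 3}
Checking each candidate word (with clipping):
  'quickly' -> in reference (ref count 3, used 1/3) -> match (matches: 1)
  'always' -> in reference (ref count 1, used 1/1) -> match (matches: 2)
  'chair' -> not in reference -> no match (matches: 2)
  'always' -> ref count 1 already used up (1/1) -> clipped, no match (matches: 2)
  'always' -> ref count 1 already used up (1/1) -> clipped, no match (matches: 2)
  'reads' -> not in reference -> no match (matches: 2)
Clipped matches: 2, Candidate length: 6
Precision = 2/6 = 1/3

1/3


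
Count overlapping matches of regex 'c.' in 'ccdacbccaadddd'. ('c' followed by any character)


Pattern: c. means 'c' followed by any character.
Scanning 'ccdacbccaadddd' position-by-position:
  Pos 0: window 'cc' -> MATCH
  Pos 1: window 'cd' -> MATCH
  Pos 2: window 'da' -> no
  Pos 3: window 'ac' -> no
  Pos 4: window 'cb' -> MATCH
  Pos 5: window 'bc' -> no
  Pos 6: window 'cc' -> MATCH
  Pos 7: window 'ca' -> MATCH
  Pos 8: window 'aa' -> no
  Pos 9: window 'ad' -> no
  Pos 10: window 'dd' -> no
  Pos 11: window 'dd' -> no
  Pos 12: window 'dd' -> no
  Pos 13: window 'd' -> no
Total matches: 5

5


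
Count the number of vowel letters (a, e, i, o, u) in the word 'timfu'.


Scanning each character of 'timfu':
  Position 1: 't' -> consonant (running count: 0)
  Position 2: 'i' -> vowel (running count: 1)
  Position 3: 'm' -> consonant (running count: 1)
  Position 4: 'f' -> consonant (running count: 1)
  Position 5: 'u' -> vowel (running count: 2)
Total vowels: 2

2


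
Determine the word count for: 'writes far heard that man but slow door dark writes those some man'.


Counting words by splitting on spaces:
  Word 1: 'writes'
  Word 2: 'far'
  Word 3: 'heard'
  Word 4: 'that'
  Word 5: 'man'
  Word 6: 'but'
  Word 7: 'slow'
  Word 8: 'door'
  Word 9: 'dark'
  Word 10: 'writes'
  Word 11: 'those'
  Word 12: 'some'
  Word 13: 'man'
Total words: 13

13


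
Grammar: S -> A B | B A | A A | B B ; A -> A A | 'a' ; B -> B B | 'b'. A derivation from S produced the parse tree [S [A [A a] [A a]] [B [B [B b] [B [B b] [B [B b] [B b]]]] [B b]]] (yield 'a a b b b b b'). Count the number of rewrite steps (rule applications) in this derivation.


Every bracketed nonterminal node [X ...] in the tree is produced by exactly one rule application.
Reading the tree off as a leftmost derivation:
  Step 1: S  =>  A B   (applied S -> A B)
  Step 2: A B  =>  A A B   (applied A -> A A)
  Step 3: A A B  =>  a A B   (applied A -> a)
  Step 4: a A B  =>  a a B   (applied A -> a)
  Step 5: a a B  =>  a a B B   (applied B -> B B)
  Step 6: a a B B  =>  a a B B B   (applied B -> B B)
  Step 7: a a B B B  =>  a a b B B   (applied B -> b)
  Step 8: a a b B B  =>  a a b B B B   (applied B -> B B)
  Step 9: a a b B B B  =>  a a b b B B   (applied B -> b)
  Step 10: a a b b B B  =>  a a b b B B B   (applied B -> B B)
  Step 11: a a b b B B B  =>  a a b b b B B   (applied B -> b)
  Step 12: a a b b b B B  =>  a a b b b b B   (applied B -> b)
  Step 13: a a b b b b B  =>  a a b b b b b   (applied B -> b)
Final yield: a a b b b b b
Total rewrite steps: 13

13
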